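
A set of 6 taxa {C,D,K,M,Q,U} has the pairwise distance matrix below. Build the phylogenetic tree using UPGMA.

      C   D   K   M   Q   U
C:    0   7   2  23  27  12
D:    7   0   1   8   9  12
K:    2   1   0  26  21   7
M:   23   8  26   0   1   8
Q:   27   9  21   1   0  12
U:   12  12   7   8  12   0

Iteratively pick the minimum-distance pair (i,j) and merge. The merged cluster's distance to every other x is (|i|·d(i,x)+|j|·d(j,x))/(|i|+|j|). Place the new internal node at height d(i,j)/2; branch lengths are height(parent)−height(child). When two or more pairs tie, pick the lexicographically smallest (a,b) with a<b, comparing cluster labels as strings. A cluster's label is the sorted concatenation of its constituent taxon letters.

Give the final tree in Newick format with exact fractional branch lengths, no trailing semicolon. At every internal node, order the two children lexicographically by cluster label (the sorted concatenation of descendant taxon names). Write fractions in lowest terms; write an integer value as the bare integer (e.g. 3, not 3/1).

1. join D+K (d=1) ⇒ DK; edges |D|=1/2, |K|=1/2
  updated: d(C,DK)=9/2, d(DK,M)=17, d(DK,Q)=15, d(DK,U)=19/2
2. join M+Q (d=1) ⇒ MQ; edges |M|=1/2, |Q|=1/2
  updated: d(C,MQ)=25, d(DK,MQ)=16, d(MQ,U)=10
3. join C+DK (d=9/2) ⇒ CDK; edges |C|=9/4, |DK|=7/4
  updated: d(CDK,MQ)=19, d(CDK,U)=31/3
4. join MQ+U (d=10) ⇒ MQU; edges |MQ|=9/2, |U|=5
  updated: d(CDK,MQU)=145/9
5. join CDK+MQU (d=145/9) ⇒ CDKMQU; edges |CDK|=209/36, |MQU|=55/18
final tree: ((C:9/4,(D:1/2,K:1/2):7/4):209/36,((M:1/2,Q:1/2):9/2,U:5):55/18)
total length: 877/36

((C:9/4,(D:1/2,K:1/2):7/4):209/36,((M:1/2,Q:1/2):9/2,U:5):55/18)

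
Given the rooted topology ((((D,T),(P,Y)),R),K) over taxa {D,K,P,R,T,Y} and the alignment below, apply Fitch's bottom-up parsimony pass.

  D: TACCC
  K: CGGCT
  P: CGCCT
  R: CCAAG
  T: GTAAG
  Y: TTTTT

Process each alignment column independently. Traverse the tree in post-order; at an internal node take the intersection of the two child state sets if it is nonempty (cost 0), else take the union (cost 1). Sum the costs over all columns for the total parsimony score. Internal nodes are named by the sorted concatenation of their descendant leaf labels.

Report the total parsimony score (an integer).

17

[col 0] DT: children D:{T}, T:{G} ∪→ {G,T}; cost 1
[col 0] PY: children P:{C}, Y:{T} ∪→ {C,T}; cost 1
[col 0] DPTY: children DT:{G,T}, PY:{C,T} ∩→ {T}; cost 0
[col 0] DPRTY: children DPTY:{T}, R:{C} ∪→ {C,T}; cost 1
[col 0] DKPRTY: children DPRTY:{C,T}, K:{C} ∩→ {C}; cost 0
[col 1] DT: children D:{A}, T:{T} ∪→ {A,T}; cost 1
[col 1] PY: children P:{G}, Y:{T} ∪→ {G,T}; cost 1
[col 1] DPTY: children DT:{A,T}, PY:{G,T} ∩→ {T}; cost 0
[col 1] DPRTY: children DPTY:{T}, R:{C} ∪→ {C,T}; cost 1
[col 1] DKPRTY: children DPRTY:{C,T}, K:{G} ∪→ {C,G,T}; cost 1
[col 2] DT: children D:{C}, T:{A} ∪→ {A,C}; cost 1
[col 2] PY: children P:{C}, Y:{T} ∪→ {C,T}; cost 1
[col 2] DPTY: children DT:{A,C}, PY:{C,T} ∩→ {C}; cost 0
[col 2] DPRTY: children DPTY:{C}, R:{A} ∪→ {A,C}; cost 1
[col 2] DKPRTY: children DPRTY:{A,C}, K:{G} ∪→ {A,C,G}; cost 1
[col 3] DT: children D:{C}, T:{A} ∪→ {A,C}; cost 1
[col 3] PY: children P:{C}, Y:{T} ∪→ {C,T}; cost 1
[col 3] DPTY: children DT:{A,C}, PY:{C,T} ∩→ {C}; cost 0
[col 3] DPRTY: children DPTY:{C}, R:{A} ∪→ {A,C}; cost 1
[col 3] DKPRTY: children DPRTY:{A,C}, K:{C} ∩→ {C}; cost 0
[col 4] DT: children D:{C}, T:{G} ∪→ {C,G}; cost 1
[col 4] PY: children P:{T}, Y:{T} ∩→ {T}; cost 0
[col 4] DPTY: children DT:{C,G}, PY:{T} ∪→ {C,G,T}; cost 1
[col 4] DPRTY: children DPTY:{C,G,T}, R:{G} ∩→ {G}; cost 0
[col 4] DKPRTY: children DPRTY:{G}, K:{T} ∪→ {G,T}; cost 1
per-site changes: [3, 4, 4, 3, 3]; total = 17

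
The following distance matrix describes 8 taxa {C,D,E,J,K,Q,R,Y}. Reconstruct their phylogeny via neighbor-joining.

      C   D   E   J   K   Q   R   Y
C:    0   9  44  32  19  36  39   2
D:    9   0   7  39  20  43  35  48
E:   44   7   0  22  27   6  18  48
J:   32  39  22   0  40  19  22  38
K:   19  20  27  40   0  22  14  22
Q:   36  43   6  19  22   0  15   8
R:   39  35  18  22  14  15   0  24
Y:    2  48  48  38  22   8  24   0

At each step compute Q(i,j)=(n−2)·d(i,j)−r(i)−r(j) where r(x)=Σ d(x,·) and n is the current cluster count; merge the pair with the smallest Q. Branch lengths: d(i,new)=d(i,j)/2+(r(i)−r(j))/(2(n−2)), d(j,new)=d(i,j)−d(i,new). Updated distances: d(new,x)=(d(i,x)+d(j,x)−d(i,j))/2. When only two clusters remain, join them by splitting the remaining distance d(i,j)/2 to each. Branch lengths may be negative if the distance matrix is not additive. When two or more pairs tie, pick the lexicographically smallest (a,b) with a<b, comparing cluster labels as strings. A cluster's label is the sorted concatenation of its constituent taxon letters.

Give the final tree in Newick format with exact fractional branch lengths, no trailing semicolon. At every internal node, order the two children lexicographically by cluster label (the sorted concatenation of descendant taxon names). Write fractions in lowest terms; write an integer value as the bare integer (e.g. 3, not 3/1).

step 1: merge (C,Y) at d=2, Q=-359; branch lengths C→1/4, Y→7/4; new cluster CY
  updated: d(CY,D)=55/2, d(CY,E)=45, d(CY,J)=34, d(CY,K)=39/2, d(CY,Q)=21, d(CY,R)=61/2
step 2: merge (D,E) at d=7, Q=-523/2; branch lengths D→163/20, E→-23/20; new cluster DE
  updated: d(CY,DE)=131/4, d(DE,J)=27, d(DE,K)=20, d(DE,Q)=21, d(DE,R)=23
step 3: merge (CY,K) at d=39/2, Q=-701/4; branch lengths CY→401/32, K→223/32; new cluster CKY
  updated: d(CKY,DE)=133/8, d(CKY,J)=109/4, d(CKY,Q)=47/4, d(CKY,R)=25/2
step 4: merge (CKY,DE) at d=133/8, Q=-847/8; branch lengths CKY→81/16, DE→185/16; new cluster CDEKY
  updated: d(CDEKY,J)=301/16, d(CDEKY,Q)=129/16, d(CDEKY,R)=151/16
step 5: merge (CDEKY,R) at d=151/16, Q=-511/8; branch lengths CDEKY→35/16, R→29/4; new cluster CDEKRY
  updated: d(CDEKRY,J)=251/16, d(CDEKRY,Q)=109/16
step 6: merge (CDEKRY,J) at d=251/16, Q=-83/2; branch lengths CDEKRY→7/4, J→223/16; new cluster CDEJKRY
  updated: d(CDEJKRY,Q)=81/16
step 7: merge (CDEJKRY,Q) at d=81/16; branch lengths CDEJKRY→81/32, Q→81/32; new cluster CDEJKQRY
final tree: ((((((C:1/4,Y:7/4):401/32,K:223/32):81/16,(D:163/20,E:-23/20):185/16):35/16,R:29/4):7/4,J:223/16):81/32,Q:81/32)
total length: 1205/16

((((((C:1/4,Y:7/4):401/32,K:223/32):81/16,(D:163/20,E:-23/20):185/16):35/16,R:29/4):7/4,J:223/16):81/32,Q:81/32)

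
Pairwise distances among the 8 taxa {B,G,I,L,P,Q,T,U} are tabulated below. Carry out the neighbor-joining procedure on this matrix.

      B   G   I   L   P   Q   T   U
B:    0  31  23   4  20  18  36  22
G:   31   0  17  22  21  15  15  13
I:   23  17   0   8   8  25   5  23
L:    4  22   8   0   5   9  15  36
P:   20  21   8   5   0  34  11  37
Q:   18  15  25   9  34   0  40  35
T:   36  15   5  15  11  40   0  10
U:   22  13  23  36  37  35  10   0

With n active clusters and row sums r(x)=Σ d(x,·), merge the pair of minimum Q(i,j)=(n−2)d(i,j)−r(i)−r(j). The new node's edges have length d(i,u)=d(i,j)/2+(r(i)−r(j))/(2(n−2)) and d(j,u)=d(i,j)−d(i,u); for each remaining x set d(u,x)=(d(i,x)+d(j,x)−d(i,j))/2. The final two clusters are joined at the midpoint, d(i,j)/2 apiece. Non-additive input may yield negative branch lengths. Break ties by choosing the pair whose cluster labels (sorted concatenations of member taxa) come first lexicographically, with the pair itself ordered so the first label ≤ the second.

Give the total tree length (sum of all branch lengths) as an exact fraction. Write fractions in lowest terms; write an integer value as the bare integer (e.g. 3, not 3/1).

1. join T+U (d=10, Q=-248) ⇒ TU; edges |T|=4/3, |U|=26/3
  updated: d(B,TU)=24, d(G,TU)=9, d(I,TU)=9, d(L,TU)=41/2, d(P,TU)=19, d(Q,TU)=65/2
2. join G+TU (d=9, Q=-184) ⇒ GTU; edges |G|=23/5, |TU|=22/5
  updated: d(B,GTU)=23, d(GTU,I)=17/2, d(GTU,L)=67/4, d(GTU,P)=31/2, d(GTU,Q)=77/4
3. join I+P (d=8, Q=-123) ⇒ IP; edges |I|=11/4, |P|=21/4
  updated: d(B,IP)=35/2, d(GTU,IP)=8, d(IP,L)=5/2, d(IP,Q)=51/2
4. join GTU+IP (d=8, Q=-193/2) ⇒ GIPTU; edges |GTU|=25/4, |IP|=7/4
  updated: d(B,GIPTU)=65/4, d(GIPTU,L)=45/8, d(GIPTU,Q)=147/8
5. join B+L (d=4, Q=-391/8) ⇒ BL; edges |B|=221/32, |L|=-93/32
  updated: d(BL,GIPTU)=143/16, d(BL,Q)=23/2
6. join BL+GIPTU (d=143/16, Q=-621/16) ⇒ BGILPTU; edges |BL|=33/32, |GIPTU|=253/32
  updated: d(BGILPTU,Q)=335/32
7. join BGILPTU+Q (d=335/32) ⇒ BGILPQTU; edges |BGILPTU|=335/64, |Q|=335/64
final tree: (((B:221/32,L:-93/32):33/32,((G:23/5,(T:4/3,U:26/3):22/5):25/4,(I:11/4,P:21/4):7/4):253/32):335/64,Q:335/64)
total length: 1869/32

1869/32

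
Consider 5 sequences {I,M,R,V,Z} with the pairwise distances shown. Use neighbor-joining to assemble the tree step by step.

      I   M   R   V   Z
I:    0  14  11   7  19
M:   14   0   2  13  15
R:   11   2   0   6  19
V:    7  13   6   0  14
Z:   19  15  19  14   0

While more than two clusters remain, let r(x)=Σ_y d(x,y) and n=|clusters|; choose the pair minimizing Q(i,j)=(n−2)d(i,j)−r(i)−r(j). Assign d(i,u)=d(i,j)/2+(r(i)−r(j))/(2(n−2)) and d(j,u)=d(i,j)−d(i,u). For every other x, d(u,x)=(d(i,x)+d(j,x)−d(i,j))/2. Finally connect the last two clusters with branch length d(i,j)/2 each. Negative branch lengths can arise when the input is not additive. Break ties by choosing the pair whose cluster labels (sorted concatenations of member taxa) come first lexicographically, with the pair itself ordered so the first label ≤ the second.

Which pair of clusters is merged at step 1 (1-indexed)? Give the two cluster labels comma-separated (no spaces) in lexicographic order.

M,R

iteration 1: select M,R (d=2, Q=-76); attach at lengths (2, 0); label the merged cluster MR
  updated: d(I,MR)=23/2, d(MR,V)=17/2, d(MR,Z)=16
iteration 2: select I,V (d=7, Q=-53); attach at lengths (11/2, 3/2); label the merged cluster IV
  updated: d(IV,MR)=13/2, d(IV,Z)=13
iteration 3: select IV,MR (d=13/2, Q=-71/2); attach at lengths (7/4, 19/4); label the merged cluster IMRV
  updated: d(IMRV,Z)=45/4
iteration 4: select IMRV,Z (d=45/4); attach at lengths (45/8, 45/8); label the merged cluster IMRVZ
final tree: (((I:11/2,V:3/2):7/4,(M:2,R:0):19/4):45/8,Z:45/8)
total length: 107/4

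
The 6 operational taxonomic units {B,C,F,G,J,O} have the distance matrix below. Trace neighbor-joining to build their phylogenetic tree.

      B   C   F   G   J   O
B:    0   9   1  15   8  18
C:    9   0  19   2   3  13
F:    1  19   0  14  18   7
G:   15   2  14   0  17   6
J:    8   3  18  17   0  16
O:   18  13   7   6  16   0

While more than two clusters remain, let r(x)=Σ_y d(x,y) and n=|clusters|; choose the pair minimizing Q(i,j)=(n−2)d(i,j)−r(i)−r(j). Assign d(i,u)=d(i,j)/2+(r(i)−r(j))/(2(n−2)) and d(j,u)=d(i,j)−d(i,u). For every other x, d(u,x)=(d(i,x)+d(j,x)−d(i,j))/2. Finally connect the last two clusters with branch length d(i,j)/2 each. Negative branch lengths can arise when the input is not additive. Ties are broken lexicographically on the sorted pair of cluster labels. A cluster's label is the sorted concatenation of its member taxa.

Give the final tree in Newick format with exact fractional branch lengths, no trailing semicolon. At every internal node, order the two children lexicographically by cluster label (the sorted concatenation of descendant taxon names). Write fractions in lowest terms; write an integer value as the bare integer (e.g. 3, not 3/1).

1. join B+F (d=1, Q=-106) ⇒ BF; edges |B|=-1/2, |F|=3/2
  updated: d(BF,C)=27/2, d(BF,G)=14, d(BF,J)=25/2, d(BF,O)=12
2. join C+J (d=3, Q=-71) ⇒ CJ; edges |C|=-4/3, |J|=13/3
  updated: d(BF,CJ)=23/2, d(CJ,G)=8, d(CJ,O)=13
3. join BF+CJ (d=23/2, Q=-47) ⇒ BCFJ; edges |BF|=7, |CJ|=9/2
  updated: d(BCFJ,G)=21/4, d(BCFJ,O)=27/4
4. join BCFJ+G (d=21/4, Q=-18) ⇒ BCFGJ; edges |BCFJ|=3, |G|=9/4
  updated: d(BCFGJ,O)=15/4
5. join BCFGJ+O (d=15/4) ⇒ BCFGJO; edges |BCFGJ|=15/8, |O|=15/8
final tree: ((((B:-1/2,F:3/2):7,(C:-4/3,J:13/3):9/2):3,G:9/4):15/8,O:15/8)
total length: 49/2

((((B:-1/2,F:3/2):7,(C:-4/3,J:13/3):9/2):3,G:9/4):15/8,O:15/8)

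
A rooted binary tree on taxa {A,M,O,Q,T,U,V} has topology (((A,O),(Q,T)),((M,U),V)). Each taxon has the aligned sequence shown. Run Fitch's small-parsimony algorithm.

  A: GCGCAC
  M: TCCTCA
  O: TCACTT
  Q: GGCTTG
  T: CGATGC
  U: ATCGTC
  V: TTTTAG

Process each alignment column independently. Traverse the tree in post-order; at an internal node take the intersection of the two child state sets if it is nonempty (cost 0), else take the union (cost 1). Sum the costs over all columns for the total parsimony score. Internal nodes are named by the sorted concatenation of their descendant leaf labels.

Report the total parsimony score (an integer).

21

AO@0: {G} ∪ {T} = {G,T} (union, +1)
QT@0: {G} ∪ {C} = {C,G} (union, +1)
AOQT@0: {G,T} ∩ {C,G} = {G} (intersection, +0)
MU@0: {T} ∪ {A} = {A,T} (union, +1)
MUV@0: {A,T} ∩ {T} = {T} (intersection, +0)
AMOQTUV@0: {G} ∪ {T} = {G,T} (union, +1)
AO@1: {C} ∩ {C} = {C} (intersection, +0)
QT@1: {G} ∩ {G} = {G} (intersection, +0)
AOQT@1: {C} ∪ {G} = {C,G} (union, +1)
MU@1: {C} ∪ {T} = {C,T} (union, +1)
MUV@1: {C,T} ∩ {T} = {T} (intersection, +0)
AMOQTUV@1: {C,G} ∪ {T} = {C,G,T} (union, +1)
AO@2: {G} ∪ {A} = {A,G} (union, +1)
QT@2: {C} ∪ {A} = {A,C} (union, +1)
AOQT@2: {A,G} ∩ {A,C} = {A} (intersection, +0)
MU@2: {C} ∩ {C} = {C} (intersection, +0)
MUV@2: {C} ∪ {T} = {C,T} (union, +1)
AMOQTUV@2: {A} ∪ {C,T} = {A,C,T} (union, +1)
AO@3: {C} ∩ {C} = {C} (intersection, +0)
QT@3: {T} ∩ {T} = {T} (intersection, +0)
AOQT@3: {C} ∪ {T} = {C,T} (union, +1)
MU@3: {T} ∪ {G} = {G,T} (union, +1)
MUV@3: {G,T} ∩ {T} = {T} (intersection, +0)
AMOQTUV@3: {C,T} ∩ {T} = {T} (intersection, +0)
AO@4: {A} ∪ {T} = {A,T} (union, +1)
QT@4: {T} ∪ {G} = {G,T} (union, +1)
AOQT@4: {A,T} ∩ {G,T} = {T} (intersection, +0)
MU@4: {C} ∪ {T} = {C,T} (union, +1)
MUV@4: {C,T} ∪ {A} = {A,C,T} (union, +1)
AMOQTUV@4: {T} ∩ {A,C,T} = {T} (intersection, +0)
AO@5: {C} ∪ {T} = {C,T} (union, +1)
QT@5: {G} ∪ {C} = {C,G} (union, +1)
AOQT@5: {C,T} ∩ {C,G} = {C} (intersection, +0)
MU@5: {A} ∪ {C} = {A,C} (union, +1)
MUV@5: {A,C} ∪ {G} = {A,C,G} (union, +1)
AMOQTUV@5: {C} ∩ {A,C,G} = {C} (intersection, +0)
per-site changes: [4, 3, 4, 2, 4, 4]; total = 21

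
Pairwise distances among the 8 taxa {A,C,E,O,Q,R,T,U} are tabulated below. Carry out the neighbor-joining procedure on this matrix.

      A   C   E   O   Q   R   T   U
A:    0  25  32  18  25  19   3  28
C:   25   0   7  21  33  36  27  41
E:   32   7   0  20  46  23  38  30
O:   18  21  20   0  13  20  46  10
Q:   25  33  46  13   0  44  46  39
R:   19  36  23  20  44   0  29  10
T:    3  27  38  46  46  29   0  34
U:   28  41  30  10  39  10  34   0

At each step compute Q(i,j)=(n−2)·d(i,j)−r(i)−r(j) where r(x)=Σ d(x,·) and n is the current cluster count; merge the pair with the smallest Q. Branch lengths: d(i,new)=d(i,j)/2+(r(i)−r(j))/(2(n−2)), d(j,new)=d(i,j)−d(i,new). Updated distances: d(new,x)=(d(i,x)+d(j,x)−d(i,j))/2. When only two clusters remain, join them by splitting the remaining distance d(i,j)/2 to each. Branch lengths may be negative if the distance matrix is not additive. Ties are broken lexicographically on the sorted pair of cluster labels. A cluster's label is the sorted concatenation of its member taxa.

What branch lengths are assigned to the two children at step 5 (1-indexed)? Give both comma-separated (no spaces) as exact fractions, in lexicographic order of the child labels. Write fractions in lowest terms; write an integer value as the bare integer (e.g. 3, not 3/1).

step 1: merge (A,T) at d=3, Q=-355; branch lengths A→-55/12, T→91/12; new cluster AT
  updated: d(AT,C)=49/2, d(AT,E)=67/2, d(AT,O)=61/2, d(AT,Q)=34, d(AT,R)=45/2, d(AT,U)=59/2
step 2: merge (C,E) at d=7, Q=-287; branch lengths C→19/5, E→16/5; new cluster CE
  updated: d(AT,CE)=51/2, d(CE,O)=17, d(CE,Q)=36, d(CE,R)=26, d(CE,U)=32
step 3: merge (O,Q) at d=13, Q=-409/2; branch lengths O→-47/16, Q→255/16; new cluster OQ
  updated: d(AT,OQ)=103/4, d(CE,OQ)=20, d(OQ,R)=51/2, d(OQ,U)=18
step 4: merge (R,U) at d=10, Q=-287/2; branch lengths R→49/12, U→71/12; new cluster RU
  updated: d(AT,RU)=21, d(CE,RU)=24, d(OQ,RU)=67/4
step 5: merge (AT,RU) at d=21, Q=-92; branch lengths AT→105/8, RU→63/8; new cluster ARTU
  updated: d(ARTU,CE)=57/4, d(ARTU,OQ)=43/4
step 6: merge (ARTU,CE) at d=57/4, Q=-45; branch lengths ARTU→5/2, CE→47/4; new cluster ACERTU
  updated: d(ACERTU,OQ)=33/4
step 7: merge (ACERTU,OQ) at d=33/4; branch lengths ACERTU→33/8, OQ→33/8; new cluster ACEOQRTU
final tree: ((((A:-55/12,T:91/12):105/8,(R:49/12,U:71/12):63/8):5/2,(C:19/5,E:16/5):47/4):33/8,(O:-47/16,Q:255/16):33/8)
total length: 153/2

105/8,63/8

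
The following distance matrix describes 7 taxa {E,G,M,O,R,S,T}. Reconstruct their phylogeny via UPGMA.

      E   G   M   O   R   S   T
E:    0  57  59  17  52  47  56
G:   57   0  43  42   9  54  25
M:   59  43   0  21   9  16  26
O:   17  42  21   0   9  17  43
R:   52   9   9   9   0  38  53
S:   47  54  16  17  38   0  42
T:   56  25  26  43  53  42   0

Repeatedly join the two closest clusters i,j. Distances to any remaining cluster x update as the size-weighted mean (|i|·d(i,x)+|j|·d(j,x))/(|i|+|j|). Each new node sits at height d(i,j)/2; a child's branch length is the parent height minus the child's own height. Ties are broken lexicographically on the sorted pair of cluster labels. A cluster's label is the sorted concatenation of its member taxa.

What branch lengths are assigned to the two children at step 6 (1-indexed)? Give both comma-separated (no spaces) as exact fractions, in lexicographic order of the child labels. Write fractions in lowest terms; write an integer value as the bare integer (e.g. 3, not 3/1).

step 1: merge (G,R) at d=9; branch lengths G→9/2, R→9/2; new cluster GR
  updated: d(E,GR)=109/2, d(GR,M)=26, d(GR,O)=51/2, d(GR,S)=46, d(GR,T)=39
step 2: merge (M,S) at d=16; branch lengths M→8, S→8; new cluster MS
  updated: d(E,MS)=53, d(GR,MS)=36, d(MS,O)=19, d(MS,T)=34
step 3: merge (E,O) at d=17; branch lengths E→17/2, O→17/2; new cluster EO
  updated: d(EO,GR)=40, d(EO,MS)=36, d(EO,T)=99/2
step 4: merge (MS,T) at d=34; branch lengths MS→9, T→17; new cluster MST
  updated: d(EO,MST)=81/2, d(GR,MST)=37
step 5: merge (GR,MST) at d=37; branch lengths GR→14, MST→3/2; new cluster GMRST
  updated: d(EO,GMRST)=403/10
step 6: merge (EO,GMRST) at d=403/10; branch lengths EO→233/20, GMRST→33/20; new cluster EGMORST
final tree: ((E:17/2,O:17/2):233/20,((G:9/2,R:9/2):14,((M:8,S:8):9,T:17):3/2):33/20)
total length: 484/5

233/20,33/20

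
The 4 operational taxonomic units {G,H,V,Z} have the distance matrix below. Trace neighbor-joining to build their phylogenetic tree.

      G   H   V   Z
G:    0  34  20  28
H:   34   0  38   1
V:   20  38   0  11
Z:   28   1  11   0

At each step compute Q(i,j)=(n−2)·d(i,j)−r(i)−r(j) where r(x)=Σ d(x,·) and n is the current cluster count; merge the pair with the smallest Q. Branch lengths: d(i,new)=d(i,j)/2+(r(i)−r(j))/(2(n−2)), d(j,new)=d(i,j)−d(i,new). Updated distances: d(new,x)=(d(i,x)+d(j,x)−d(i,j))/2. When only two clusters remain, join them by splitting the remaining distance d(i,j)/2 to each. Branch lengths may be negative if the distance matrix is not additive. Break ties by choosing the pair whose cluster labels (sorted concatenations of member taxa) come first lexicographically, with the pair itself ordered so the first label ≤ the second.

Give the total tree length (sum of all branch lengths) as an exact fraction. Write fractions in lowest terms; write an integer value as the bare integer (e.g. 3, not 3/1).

153/4

step 1: merge (G,V) at d=20, Q=-111; branch lengths G→53/4, V→27/4; new cluster GV
  updated: d(GV,H)=26, d(GV,Z)=19/2
step 2: merge (GV,H) at d=26, Q=-73/2; branch lengths GV→69/4, H→35/4; new cluster GHV
  updated: d(GHV,Z)=-31/4
step 3: merge (GHV,Z) at d=-31/4; branch lengths GHV→-31/8, Z→-31/8; new cluster GHVZ
final tree: (((G:53/4,V:27/4):69/4,H:35/4):-31/8,Z:-31/8)
total length: 153/4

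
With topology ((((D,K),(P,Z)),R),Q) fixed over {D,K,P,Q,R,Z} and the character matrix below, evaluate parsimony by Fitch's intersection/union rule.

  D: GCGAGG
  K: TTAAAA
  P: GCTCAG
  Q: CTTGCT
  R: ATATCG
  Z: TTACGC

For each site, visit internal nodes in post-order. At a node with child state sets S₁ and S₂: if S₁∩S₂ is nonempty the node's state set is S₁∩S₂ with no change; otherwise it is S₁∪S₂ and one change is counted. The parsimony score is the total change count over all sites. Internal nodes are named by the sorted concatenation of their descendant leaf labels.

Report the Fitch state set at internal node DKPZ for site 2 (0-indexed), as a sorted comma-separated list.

A

DK@0: {G} ∪ {T} = {G,T} (union, +1)
PZ@0: {G} ∪ {T} = {G,T} (union, +1)
DKPZ@0: {G,T} ∩ {G,T} = {G,T} (intersection, +0)
DKPRZ@0: {G,T} ∪ {A} = {A,G,T} (union, +1)
DKPQRZ@0: {A,G,T} ∪ {C} = {A,C,G,T} (union, +1)
DK@1: {C} ∪ {T} = {C,T} (union, +1)
PZ@1: {C} ∪ {T} = {C,T} (union, +1)
DKPZ@1: {C,T} ∩ {C,T} = {C,T} (intersection, +0)
DKPRZ@1: {C,T} ∩ {T} = {T} (intersection, +0)
DKPQRZ@1: {T} ∩ {T} = {T} (intersection, +0)
DK@2: {G} ∪ {A} = {A,G} (union, +1)
PZ@2: {T} ∪ {A} = {A,T} (union, +1)
DKPZ@2: {A,G} ∩ {A,T} = {A} (intersection, +0)
DKPRZ@2: {A} ∩ {A} = {A} (intersection, +0)
DKPQRZ@2: {A} ∪ {T} = {A,T} (union, +1)
DK@3: {A} ∩ {A} = {A} (intersection, +0)
PZ@3: {C} ∩ {C} = {C} (intersection, +0)
DKPZ@3: {A} ∪ {C} = {A,C} (union, +1)
DKPRZ@3: {A,C} ∪ {T} = {A,C,T} (union, +1)
DKPQRZ@3: {A,C,T} ∪ {G} = {A,C,G,T} (union, +1)
DK@4: {G} ∪ {A} = {A,G} (union, +1)
PZ@4: {A} ∪ {G} = {A,G} (union, +1)
DKPZ@4: {A,G} ∩ {A,G} = {A,G} (intersection, +0)
DKPRZ@4: {A,G} ∪ {C} = {A,C,G} (union, +1)
DKPQRZ@4: {A,C,G} ∩ {C} = {C} (intersection, +0)
DK@5: {G} ∪ {A} = {A,G} (union, +1)
PZ@5: {G} ∪ {C} = {C,G} (union, +1)
DKPZ@5: {A,G} ∩ {C,G} = {G} (intersection, +0)
DKPRZ@5: {G} ∩ {G} = {G} (intersection, +0)
DKPQRZ@5: {G} ∪ {T} = {G,T} (union, +1)
per-site changes: [4, 2, 3, 3, 3, 3]; total = 18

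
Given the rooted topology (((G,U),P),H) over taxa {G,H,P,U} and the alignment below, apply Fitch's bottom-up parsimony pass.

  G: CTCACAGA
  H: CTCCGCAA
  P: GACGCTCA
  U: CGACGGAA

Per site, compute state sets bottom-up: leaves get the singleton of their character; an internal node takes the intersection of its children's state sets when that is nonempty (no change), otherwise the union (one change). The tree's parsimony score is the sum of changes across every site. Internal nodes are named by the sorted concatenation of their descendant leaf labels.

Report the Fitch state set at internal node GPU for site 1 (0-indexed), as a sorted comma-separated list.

GU@0: {C} ∩ {C} = {C} (intersection, +0)
GPU@0: {C} ∪ {G} = {C,G} (union, +1)
GHPU@0: {C,G} ∩ {C} = {C} (intersection, +0)
GU@1: {T} ∪ {G} = {G,T} (union, +1)
GPU@1: {G,T} ∪ {A} = {A,G,T} (union, +1)
GHPU@1: {A,G,T} ∩ {T} = {T} (intersection, +0)
GU@2: {C} ∪ {A} = {A,C} (union, +1)
GPU@2: {A,C} ∩ {C} = {C} (intersection, +0)
GHPU@2: {C} ∩ {C} = {C} (intersection, +0)
GU@3: {A} ∪ {C} = {A,C} (union, +1)
GPU@3: {A,C} ∪ {G} = {A,C,G} (union, +1)
GHPU@3: {A,C,G} ∩ {C} = {C} (intersection, +0)
GU@4: {C} ∪ {G} = {C,G} (union, +1)
GPU@4: {C,G} ∩ {C} = {C} (intersection, +0)
GHPU@4: {C} ∪ {G} = {C,G} (union, +1)
GU@5: {A} ∪ {G} = {A,G} (union, +1)
GPU@5: {A,G} ∪ {T} = {A,G,T} (union, +1)
GHPU@5: {A,G,T} ∪ {C} = {A,C,G,T} (union, +1)
GU@6: {G} ∪ {A} = {A,G} (union, +1)
GPU@6: {A,G} ∪ {C} = {A,C,G} (union, +1)
GHPU@6: {A,C,G} ∩ {A} = {A} (intersection, +0)
GU@7: {A} ∩ {A} = {A} (intersection, +0)
GPU@7: {A} ∩ {A} = {A} (intersection, +0)
GHPU@7: {A} ∩ {A} = {A} (intersection, +0)
per-site changes: [1, 2, 1, 2, 2, 3, 2, 0]; total = 13

A,G,T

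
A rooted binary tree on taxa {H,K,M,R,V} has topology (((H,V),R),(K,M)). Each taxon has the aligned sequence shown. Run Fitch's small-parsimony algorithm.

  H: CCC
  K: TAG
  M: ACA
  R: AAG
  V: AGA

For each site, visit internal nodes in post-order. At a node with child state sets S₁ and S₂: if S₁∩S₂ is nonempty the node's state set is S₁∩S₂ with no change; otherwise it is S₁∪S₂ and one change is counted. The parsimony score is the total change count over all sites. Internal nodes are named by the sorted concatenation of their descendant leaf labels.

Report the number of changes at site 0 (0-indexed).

2

HV@0: {C} ∪ {A} = {A,C} (union, +1)
HRV@0: {A,C} ∩ {A} = {A} (intersection, +0)
KM@0: {T} ∪ {A} = {A,T} (union, +1)
HKMRV@0: {A} ∩ {A,T} = {A} (intersection, +0)
HV@1: {C} ∪ {G} = {C,G} (union, +1)
HRV@1: {C,G} ∪ {A} = {A,C,G} (union, +1)
KM@1: {A} ∪ {C} = {A,C} (union, +1)
HKMRV@1: {A,C,G} ∩ {A,C} = {A,C} (intersection, +0)
HV@2: {C} ∪ {A} = {A,C} (union, +1)
HRV@2: {A,C} ∪ {G} = {A,C,G} (union, +1)
KM@2: {G} ∪ {A} = {A,G} (union, +1)
HKMRV@2: {A,C,G} ∩ {A,G} = {A,G} (intersection, +0)
per-site changes: [2, 3, 3]; total = 8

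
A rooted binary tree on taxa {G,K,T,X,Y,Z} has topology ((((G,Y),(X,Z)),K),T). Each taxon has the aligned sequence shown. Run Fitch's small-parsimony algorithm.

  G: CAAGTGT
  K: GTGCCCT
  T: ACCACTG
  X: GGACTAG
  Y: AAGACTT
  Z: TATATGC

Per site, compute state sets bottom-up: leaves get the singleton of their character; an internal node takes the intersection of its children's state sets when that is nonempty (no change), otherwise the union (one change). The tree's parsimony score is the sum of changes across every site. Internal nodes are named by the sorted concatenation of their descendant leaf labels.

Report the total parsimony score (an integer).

23

site 0, node GY: G={C} ∪ Y={A} → {A,C} (+1)
site 0, node XZ: X={G} ∪ Z={T} → {G,T} (+1)
site 0, node GXYZ: GY={A,C} ∪ XZ={G,T} → {A,C,G,T} (+1)
site 0, node GKXYZ: GXYZ={A,C,G,T} ∩ K={G} → {G} (+0)
site 0, node GKTXYZ: GKXYZ={G} ∪ T={A} → {A,G} (+1)
site 1, node GY: G={A} ∩ Y={A} → {A} (+0)
site 1, node XZ: X={G} ∪ Z={A} → {A,G} (+1)
site 1, node GXYZ: GY={A} ∩ XZ={A,G} → {A} (+0)
site 1, node GKXYZ: GXYZ={A} ∪ K={T} → {A,T} (+1)
site 1, node GKTXYZ: GKXYZ={A,T} ∪ T={C} → {A,C,T} (+1)
site 2, node GY: G={A} ∪ Y={G} → {A,G} (+1)
site 2, node XZ: X={A} ∪ Z={T} → {A,T} (+1)
site 2, node GXYZ: GY={A,G} ∩ XZ={A,T} → {A} (+0)
site 2, node GKXYZ: GXYZ={A} ∪ K={G} → {A,G} (+1)
site 2, node GKTXYZ: GKXYZ={A,G} ∪ T={C} → {A,C,G} (+1)
site 3, node GY: G={G} ∪ Y={A} → {A,G} (+1)
site 3, node XZ: X={C} ∪ Z={A} → {A,C} (+1)
site 3, node GXYZ: GY={A,G} ∩ XZ={A,C} → {A} (+0)
site 3, node GKXYZ: GXYZ={A} ∪ K={C} → {A,C} (+1)
site 3, node GKTXYZ: GKXYZ={A,C} ∩ T={A} → {A} (+0)
site 4, node GY: G={T} ∪ Y={C} → {C,T} (+1)
site 4, node XZ: X={T} ∩ Z={T} → {T} (+0)
site 4, node GXYZ: GY={C,T} ∩ XZ={T} → {T} (+0)
site 4, node GKXYZ: GXYZ={T} ∪ K={C} → {C,T} (+1)
site 4, node GKTXYZ: GKXYZ={C,T} ∩ T={C} → {C} (+0)
site 5, node GY: G={G} ∪ Y={T} → {G,T} (+1)
site 5, node XZ: X={A} ∪ Z={G} → {A,G} (+1)
site 5, node GXYZ: GY={G,T} ∩ XZ={A,G} → {G} (+0)
site 5, node GKXYZ: GXYZ={G} ∪ K={C} → {C,G} (+1)
site 5, node GKTXYZ: GKXYZ={C,G} ∪ T={T} → {C,G,T} (+1)
site 6, node GY: G={T} ∩ Y={T} → {T} (+0)
site 6, node XZ: X={G} ∪ Z={C} → {C,G} (+1)
site 6, node GXYZ: GY={T} ∪ XZ={C,G} → {C,G,T} (+1)
site 6, node GKXYZ: GXYZ={C,G,T} ∩ K={T} → {T} (+0)
site 6, node GKTXYZ: GKXYZ={T} ∪ T={G} → {G,T} (+1)
per-site changes: [4, 3, 4, 3, 2, 4, 3]; total = 23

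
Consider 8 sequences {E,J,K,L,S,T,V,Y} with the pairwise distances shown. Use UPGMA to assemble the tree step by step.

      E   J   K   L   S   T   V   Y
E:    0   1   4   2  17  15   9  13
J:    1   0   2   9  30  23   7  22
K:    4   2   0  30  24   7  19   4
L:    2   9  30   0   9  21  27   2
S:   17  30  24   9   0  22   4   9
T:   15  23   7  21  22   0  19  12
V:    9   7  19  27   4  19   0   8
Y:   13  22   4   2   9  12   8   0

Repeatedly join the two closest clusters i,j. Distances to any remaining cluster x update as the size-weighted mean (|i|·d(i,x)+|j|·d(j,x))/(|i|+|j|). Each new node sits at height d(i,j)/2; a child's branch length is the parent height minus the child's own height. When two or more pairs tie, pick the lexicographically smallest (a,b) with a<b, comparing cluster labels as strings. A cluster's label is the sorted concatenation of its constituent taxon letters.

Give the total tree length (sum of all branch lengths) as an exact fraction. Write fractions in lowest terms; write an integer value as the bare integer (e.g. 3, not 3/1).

iteration 1: select E,J (d=1); attach at lengths (1/2, 1/2); label the merged cluster EJ
  updated: d(EJ,K)=3, d(EJ,L)=11/2, d(EJ,S)=47/2, d(EJ,T)=19, d(EJ,V)=8, d(EJ,Y)=35/2
iteration 2: select L,Y (d=2); attach at lengths (1, 1); label the merged cluster LY
  updated: d(EJ,LY)=23/2, d(K,LY)=17, d(LY,S)=9, d(LY,T)=33/2, d(LY,V)=35/2
iteration 3: select EJ,K (d=3); attach at lengths (1, 3/2); label the merged cluster EJK
  updated: d(EJK,LY)=40/3, d(EJK,S)=71/3, d(EJK,T)=15, d(EJK,V)=35/3
iteration 4: select S,V (d=4); attach at lengths (2, 2); label the merged cluster SV
  updated: d(EJK,SV)=53/3, d(LY,SV)=53/4, d(SV,T)=41/2
iteration 5: select LY,SV (d=53/4); attach at lengths (45/8, 37/8); label the merged cluster LSVY
  updated: d(EJK,LSVY)=31/2, d(LSVY,T)=37/2
iteration 6: select EJK,T (d=15); attach at lengths (6, 15/2); label the merged cluster EJKT
  updated: d(EJKT,LSVY)=65/4
iteration 7: select EJKT,LSVY (d=65/4); attach at lengths (5/8, 3/2); label the merged cluster EJKLSTVY
final tree: ((((E:1/2,J:1/2):1,K:3/2):6,T:15/2):5/8,((L:1,Y:1):45/8,(S:2,V:2):37/8):3/2)
total length: 283/8

283/8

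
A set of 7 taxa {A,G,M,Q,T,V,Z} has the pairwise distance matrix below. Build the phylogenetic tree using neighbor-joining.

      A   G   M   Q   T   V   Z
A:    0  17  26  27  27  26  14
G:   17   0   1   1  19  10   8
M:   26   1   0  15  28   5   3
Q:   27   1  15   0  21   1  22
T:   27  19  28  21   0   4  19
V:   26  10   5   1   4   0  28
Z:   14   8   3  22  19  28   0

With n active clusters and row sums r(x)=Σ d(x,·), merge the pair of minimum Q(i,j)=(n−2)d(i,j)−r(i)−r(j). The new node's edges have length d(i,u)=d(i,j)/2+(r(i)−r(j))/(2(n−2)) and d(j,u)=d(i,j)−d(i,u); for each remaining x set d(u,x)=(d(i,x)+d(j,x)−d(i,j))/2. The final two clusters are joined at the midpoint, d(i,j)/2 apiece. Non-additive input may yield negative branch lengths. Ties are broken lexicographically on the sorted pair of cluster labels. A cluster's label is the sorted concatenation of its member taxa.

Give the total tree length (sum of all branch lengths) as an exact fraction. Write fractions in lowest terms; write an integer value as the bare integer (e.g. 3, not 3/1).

313/8

1. join T+V (d=4, Q=-172) ⇒ TV; edges |T|=32/5, |V|=-12/5
  updated: d(A,TV)=49/2, d(G,TV)=25/2, d(M,TV)=29/2, d(Q,TV)=9, d(TV,Z)=43/2
2. join A+Z (d=14, Q=-121) ⇒ AZ; edges |A|=12, |Z|=2
  updated: d(AZ,G)=11/2, d(AZ,M)=15/2, d(AZ,Q)=35/2, d(AZ,TV)=16
3. join Q+TV (d=9, Q=-135/2) ⇒ QTV; edges |Q|=35/12, |TV|=73/12
  updated: d(AZ,QTV)=49/4, d(G,QTV)=9/4, d(M,QTV)=41/4
4. join AZ+M (d=15/2, Q=-29) ⇒ AMZ; edges |AZ|=43/8, |M|=17/8
  updated: d(AMZ,G)=-1/2, d(AMZ,QTV)=15/2
5. join AMZ+G (d=-1/2, Q=-37/4) ⇒ AGMZ; edges |AMZ|=19/8, |G|=-23/8
  updated: d(AGMZ,QTV)=41/8
6. join AGMZ+QTV (d=41/8) ⇒ AGMQTVZ; edges |AGMZ|=41/16, |QTV|=41/16
final tree: ((((A:12,Z:2):43/8,M:17/8):19/8,G:-23/8):41/16,(Q:35/12,(T:32/5,V:-12/5):73/12):41/16)
total length: 313/8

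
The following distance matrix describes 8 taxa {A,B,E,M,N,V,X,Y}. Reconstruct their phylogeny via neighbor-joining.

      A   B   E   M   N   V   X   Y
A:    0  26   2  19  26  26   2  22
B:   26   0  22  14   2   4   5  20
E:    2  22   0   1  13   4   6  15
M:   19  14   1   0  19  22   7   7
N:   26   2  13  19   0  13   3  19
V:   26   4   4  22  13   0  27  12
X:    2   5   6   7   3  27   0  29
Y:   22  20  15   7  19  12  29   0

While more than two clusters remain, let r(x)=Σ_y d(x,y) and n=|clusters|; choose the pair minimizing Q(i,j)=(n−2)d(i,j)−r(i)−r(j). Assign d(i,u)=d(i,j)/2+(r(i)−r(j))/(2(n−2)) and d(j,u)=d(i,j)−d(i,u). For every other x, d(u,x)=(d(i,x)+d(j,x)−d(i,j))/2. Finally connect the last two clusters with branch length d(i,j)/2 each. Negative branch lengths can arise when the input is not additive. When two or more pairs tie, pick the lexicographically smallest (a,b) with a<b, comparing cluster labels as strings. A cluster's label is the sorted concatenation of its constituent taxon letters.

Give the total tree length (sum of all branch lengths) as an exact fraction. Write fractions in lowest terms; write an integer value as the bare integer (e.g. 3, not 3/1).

1. join A+X (d=2, Q=-190) ⇒ AX; edges |A|=14/3, |X|=-8/3
  updated: d(AX,B)=29/2, d(AX,E)=3, d(AX,M)=12, d(AX,N)=27/2, d(AX,V)=51/2, d(AX,Y)=49/2
2. join B+N (d=2, Q=-146) ⇒ BN; edges |B|=7/10, |N|=13/10
  updated: d(AX,BN)=13, d(BN,E)=33/2, d(BN,M)=31/2, d(BN,V)=15/2, d(BN,Y)=37/2
3. join BN+V (d=15/2, Q=-112) ⇒ BNV; edges |BN|=15/4, |V|=15/4
  updated: d(AX,BNV)=31/2, d(BNV,E)=13/2, d(BNV,M)=15, d(BNV,Y)=23/2
4. join BNV+Y (d=23/2, Q=-72) ⇒ BNVY; edges |BNV|=25/6, |Y|=22/3
  updated: d(AX,BNVY)=57/4, d(BNVY,E)=5, d(BNVY,M)=21/4
5. join AX+E (d=3, Q=-129/4) ⇒ AEX; edges |AX|=105/16, |E|=-57/16
  updated: d(AEX,BNVY)=65/8, d(AEX,M)=5
6. join AEX+BNVY (d=65/8, Q=-147/8) ⇒ ABENVXY; edges |AEX|=63/16, |BNVY|=67/16
  updated: d(ABENVXY,M)=17/16
7. join ABENVXY+M (d=17/16) ⇒ ABEMNVXY; edges |ABENVXY|=17/32, |M|=17/32
final tree: ((((A:14/3,X:-8/3):105/16,E:-57/16):63/16,(((B:7/10,N:13/10):15/4,V:15/4):25/6,Y:22/3):67/16):17/32,M:17/32)
total length: 563/16

563/16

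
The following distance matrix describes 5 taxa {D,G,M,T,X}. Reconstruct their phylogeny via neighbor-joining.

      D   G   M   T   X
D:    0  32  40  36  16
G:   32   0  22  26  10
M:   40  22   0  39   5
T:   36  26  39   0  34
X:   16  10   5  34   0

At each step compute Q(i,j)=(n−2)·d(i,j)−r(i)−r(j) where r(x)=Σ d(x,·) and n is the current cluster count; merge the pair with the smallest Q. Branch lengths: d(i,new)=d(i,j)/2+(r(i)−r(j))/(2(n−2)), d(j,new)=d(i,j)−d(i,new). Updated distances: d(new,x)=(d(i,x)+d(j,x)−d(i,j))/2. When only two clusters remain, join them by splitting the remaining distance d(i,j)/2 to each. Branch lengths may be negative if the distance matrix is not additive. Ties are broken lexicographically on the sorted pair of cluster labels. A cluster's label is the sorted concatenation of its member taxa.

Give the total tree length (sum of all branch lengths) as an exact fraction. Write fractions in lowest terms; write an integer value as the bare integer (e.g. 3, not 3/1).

step 1: merge (M,X) at d=5, Q=-156; branch lengths M→28/3, X→-13/3; new cluster MX
  updated: d(D,MX)=51/2, d(G,MX)=27/2, d(MX,T)=34
step 2: merge (D,T) at d=36, Q=-235/2; branch lengths D→139/8, T→149/8; new cluster DT
  updated: d(DT,G)=11, d(DT,MX)=47/4
step 3: merge (DT,G) at d=11, Q=-145/4; branch lengths DT→37/8, G→51/8; new cluster DGT
  updated: d(DGT,MX)=57/8
step 4: merge (DGT,MX) at d=57/8; branch lengths DGT→57/16, MX→57/16; new cluster DGMTX
final tree: (((D:139/8,T:149/8):37/8,G:51/8):57/16,(M:28/3,X:-13/3):57/16)
total length: 473/8

473/8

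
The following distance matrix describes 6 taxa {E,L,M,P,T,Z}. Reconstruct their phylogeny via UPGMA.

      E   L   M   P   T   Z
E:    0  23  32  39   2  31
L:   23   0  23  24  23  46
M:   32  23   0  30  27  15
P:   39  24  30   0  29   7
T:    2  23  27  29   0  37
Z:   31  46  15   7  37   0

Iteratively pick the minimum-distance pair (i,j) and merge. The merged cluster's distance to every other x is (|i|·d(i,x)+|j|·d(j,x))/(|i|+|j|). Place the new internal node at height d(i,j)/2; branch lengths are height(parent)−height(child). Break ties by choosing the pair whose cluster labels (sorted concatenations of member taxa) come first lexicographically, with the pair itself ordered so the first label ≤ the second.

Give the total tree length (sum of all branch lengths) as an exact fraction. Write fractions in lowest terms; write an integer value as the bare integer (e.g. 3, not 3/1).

1. join E+T (d=2) ⇒ ET; edges |E|=1, |T|=1
  updated: d(ET,L)=23, d(ET,M)=59/2, d(ET,P)=34, d(ET,Z)=34
2. join P+Z (d=7) ⇒ PZ; edges |P|=7/2, |Z|=7/2
  updated: d(ET,PZ)=34, d(L,PZ)=35, d(M,PZ)=45/2
3. join M+PZ (d=45/2) ⇒ MPZ; edges |M|=45/4, |PZ|=31/4
  updated: d(ET,MPZ)=65/2, d(L,MPZ)=31
4. join ET+L (d=23) ⇒ ELT; edges |ET|=21/2, |L|=23/2
  updated: d(ELT,MPZ)=32
5. join ELT+MPZ (d=32) ⇒ ELMPTZ; edges |ELT|=9/2, |MPZ|=19/4
final tree: (((E:1,T:1):21/2,L:23/2):9/2,(M:45/4,(P:7/2,Z:7/2):31/4):19/4)
total length: 237/4

237/4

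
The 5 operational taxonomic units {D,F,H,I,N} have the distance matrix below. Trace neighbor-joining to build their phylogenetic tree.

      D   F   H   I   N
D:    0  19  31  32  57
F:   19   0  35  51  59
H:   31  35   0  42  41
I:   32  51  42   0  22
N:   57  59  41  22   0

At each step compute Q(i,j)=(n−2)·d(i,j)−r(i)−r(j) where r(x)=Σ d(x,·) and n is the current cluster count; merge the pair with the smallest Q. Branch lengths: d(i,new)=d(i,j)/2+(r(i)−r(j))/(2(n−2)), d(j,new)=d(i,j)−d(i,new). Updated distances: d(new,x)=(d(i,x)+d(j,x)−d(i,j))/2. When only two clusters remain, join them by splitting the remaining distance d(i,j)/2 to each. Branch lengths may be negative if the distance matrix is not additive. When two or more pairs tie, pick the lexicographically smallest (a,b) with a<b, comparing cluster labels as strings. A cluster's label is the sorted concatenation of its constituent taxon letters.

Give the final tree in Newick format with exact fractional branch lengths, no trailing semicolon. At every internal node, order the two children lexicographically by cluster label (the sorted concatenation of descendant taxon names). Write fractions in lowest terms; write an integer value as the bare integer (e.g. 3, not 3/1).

(((D:47/8,F:105/8):89/8,H:99/8):145/16,(I:17/3,N:49/3):145/16)

1. join I+N (d=22, Q=-260) ⇒ IN; edges |I|=17/3, |N|=49/3
  updated: d(D,IN)=67/2, d(F,IN)=44, d(H,IN)=61/2
2. join D+F (d=19, Q=-287/2) ⇒ DF; edges |D|=47/8, |F|=105/8
  updated: d(DF,H)=47/2, d(DF,IN)=117/4
3. join DF+H (d=47/2, Q=-333/4) ⇒ DFH; edges |DF|=89/8, |H|=99/8
  updated: d(DFH,IN)=145/8
4. join DFH+IN (d=145/8) ⇒ DFHIN; edges |DFH|=145/16, |IN|=145/16
final tree: (((D:47/8,F:105/8):89/8,H:99/8):145/16,(I:17/3,N:49/3):145/16)
total length: 661/8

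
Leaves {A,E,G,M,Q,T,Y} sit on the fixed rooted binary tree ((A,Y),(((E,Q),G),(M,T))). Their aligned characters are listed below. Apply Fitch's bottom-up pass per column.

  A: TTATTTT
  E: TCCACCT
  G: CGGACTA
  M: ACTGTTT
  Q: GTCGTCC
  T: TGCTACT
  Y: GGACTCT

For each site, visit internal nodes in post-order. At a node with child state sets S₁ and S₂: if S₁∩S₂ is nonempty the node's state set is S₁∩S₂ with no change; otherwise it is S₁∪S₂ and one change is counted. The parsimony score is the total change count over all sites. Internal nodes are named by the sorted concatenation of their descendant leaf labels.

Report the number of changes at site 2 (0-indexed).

3

[col 0] AY: children A:{T}, Y:{G} ∪→ {G,T}; cost 1
[col 0] EQ: children E:{T}, Q:{G} ∪→ {G,T}; cost 1
[col 0] EGQ: children EQ:{G,T}, G:{C} ∪→ {C,G,T}; cost 1
[col 0] MT: children M:{A}, T:{T} ∪→ {A,T}; cost 1
[col 0] EGMQT: children EGQ:{C,G,T}, MT:{A,T} ∩→ {T}; cost 0
[col 0] AEGMQTY: children AY:{G,T}, EGMQT:{T} ∩→ {T}; cost 0
[col 1] AY: children A:{T}, Y:{G} ∪→ {G,T}; cost 1
[col 1] EQ: children E:{C}, Q:{T} ∪→ {C,T}; cost 1
[col 1] EGQ: children EQ:{C,T}, G:{G} ∪→ {C,G,T}; cost 1
[col 1] MT: children M:{C}, T:{G} ∪→ {C,G}; cost 1
[col 1] EGMQT: children EGQ:{C,G,T}, MT:{C,G} ∩→ {C,G}; cost 0
[col 1] AEGMQTY: children AY:{G,T}, EGMQT:{C,G} ∩→ {G}; cost 0
[col 2] AY: children A:{A}, Y:{A} ∩→ {A}; cost 0
[col 2] EQ: children E:{C}, Q:{C} ∩→ {C}; cost 0
[col 2] EGQ: children EQ:{C}, G:{G} ∪→ {C,G}; cost 1
[col 2] MT: children M:{T}, T:{C} ∪→ {C,T}; cost 1
[col 2] EGMQT: children EGQ:{C,G}, MT:{C,T} ∩→ {C}; cost 0
[col 2] AEGMQTY: children AY:{A}, EGMQT:{C} ∪→ {A,C}; cost 1
[col 3] AY: children A:{T}, Y:{C} ∪→ {C,T}; cost 1
[col 3] EQ: children E:{A}, Q:{G} ∪→ {A,G}; cost 1
[col 3] EGQ: children EQ:{A,G}, G:{A} ∩→ {A}; cost 0
[col 3] MT: children M:{G}, T:{T} ∪→ {G,T}; cost 1
[col 3] EGMQT: children EGQ:{A}, MT:{G,T} ∪→ {A,G,T}; cost 1
[col 3] AEGMQTY: children AY:{C,T}, EGMQT:{A,G,T} ∩→ {T}; cost 0
[col 4] AY: children A:{T}, Y:{T} ∩→ {T}; cost 0
[col 4] EQ: children E:{C}, Q:{T} ∪→ {C,T}; cost 1
[col 4] EGQ: children EQ:{C,T}, G:{C} ∩→ {C}; cost 0
[col 4] MT: children M:{T}, T:{A} ∪→ {A,T}; cost 1
[col 4] EGMQT: children EGQ:{C}, MT:{A,T} ∪→ {A,C,T}; cost 1
[col 4] AEGMQTY: children AY:{T}, EGMQT:{A,C,T} ∩→ {T}; cost 0
[col 5] AY: children A:{T}, Y:{C} ∪→ {C,T}; cost 1
[col 5] EQ: children E:{C}, Q:{C} ∩→ {C}; cost 0
[col 5] EGQ: children EQ:{C}, G:{T} ∪→ {C,T}; cost 1
[col 5] MT: children M:{T}, T:{C} ∪→ {C,T}; cost 1
[col 5] EGMQT: children EGQ:{C,T}, MT:{C,T} ∩→ {C,T}; cost 0
[col 5] AEGMQTY: children AY:{C,T}, EGMQT:{C,T} ∩→ {C,T}; cost 0
[col 6] AY: children A:{T}, Y:{T} ∩→ {T}; cost 0
[col 6] EQ: children E:{T}, Q:{C} ∪→ {C,T}; cost 1
[col 6] EGQ: children EQ:{C,T}, G:{A} ∪→ {A,C,T}; cost 1
[col 6] MT: children M:{T}, T:{T} ∩→ {T}; cost 0
[col 6] EGMQT: children EGQ:{A,C,T}, MT:{T} ∩→ {T}; cost 0
[col 6] AEGMQTY: children AY:{T}, EGMQT:{T} ∩→ {T}; cost 0
per-site changes: [4, 4, 3, 4, 3, 3, 2]; total = 23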